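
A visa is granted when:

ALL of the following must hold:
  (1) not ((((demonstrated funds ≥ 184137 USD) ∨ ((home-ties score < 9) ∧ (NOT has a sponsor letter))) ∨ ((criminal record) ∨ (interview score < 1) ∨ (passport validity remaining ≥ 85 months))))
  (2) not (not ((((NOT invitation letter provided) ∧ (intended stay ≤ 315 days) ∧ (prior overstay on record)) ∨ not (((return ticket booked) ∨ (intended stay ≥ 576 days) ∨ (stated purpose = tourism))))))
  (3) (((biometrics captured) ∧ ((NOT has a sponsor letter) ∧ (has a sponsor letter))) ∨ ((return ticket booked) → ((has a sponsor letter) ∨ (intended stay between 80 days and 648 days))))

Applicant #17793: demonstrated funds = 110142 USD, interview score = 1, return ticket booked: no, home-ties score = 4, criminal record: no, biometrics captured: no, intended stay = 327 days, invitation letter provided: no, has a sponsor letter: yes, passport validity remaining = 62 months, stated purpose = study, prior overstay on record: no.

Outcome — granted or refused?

Granted

Atomic conditions:
  demonstrated funds ≥ 184137 USD: 110142 ≥ 184137 is false
  home-ties score < 9: 4 < 9 is true
  NOT has a sponsor letter: yes → false
  criminal record: no → false
  interview score < 1: 1 < 1 is false
  passport validity remaining ≥ 85 months: 62 ≥ 85 is false
  NOT invitation letter provided: no → true
  intended stay ≤ 315 days: 327 ≤ 315 is false
  prior overstay on record: no → false
  return ticket booked: no → false
  intended stay ≥ 576 days: 327 ≥ 576 is false
  stated purpose = tourism: study == tourism is false
  biometrics captured: no → false
  has a sponsor letter: yes → true
  intended stay between 80 days and 648 days: 327 in [80, 648] is true
Combine:
[1.1.1.2] true AND false = false
[1.1.1] false OR false = false
[1.1.2] false OR false OR false = false
[1.1] false OR false = false
[1] NOT false = true
[2.1.1.1] true AND false AND false = false
[2.1.1.2.1] false OR false OR false = false
[2.1.1.2] NOT false = true
[2.1.1] false OR true = true
[2.1] NOT true = false
[2] NOT false = true
[3.1.2] false AND true = false
[3.1] false AND false = false
[3.2.2] true OR true = true
[3.2] false → true (antecedent false ⇒ implication holds) = true
[3] false OR true = true
[root] true AND true AND true = true
Overall: true → granted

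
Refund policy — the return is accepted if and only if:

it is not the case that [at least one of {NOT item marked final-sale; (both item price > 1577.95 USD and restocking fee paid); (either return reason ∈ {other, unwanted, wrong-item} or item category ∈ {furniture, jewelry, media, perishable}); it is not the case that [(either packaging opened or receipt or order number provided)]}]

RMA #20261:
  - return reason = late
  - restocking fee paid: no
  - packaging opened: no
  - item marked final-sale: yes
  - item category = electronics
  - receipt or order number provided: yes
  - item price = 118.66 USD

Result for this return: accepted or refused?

Accepted

Atomic conditions:
  NOT item marked final-sale: yes → false
  item price > 1577.95 USD: 118.66 > 1577.95 is false
  restocking fee paid: no → false
  return reason ∈ {other, unwanted, wrong-item}: late is not in the set → false
  item category ∈ {furniture, jewelry, media, perishable}: electronics is not in the set → false
  packaging opened: no → false
  receipt or order number provided: yes → true
Combine:
[1.2] false AND false = false
[1.3] false OR false = false
[1.4.1] false OR true = true
[1.4] NOT true = false
[1] false OR false OR false OR false = false
[root] NOT false = true
Overall: true → accepted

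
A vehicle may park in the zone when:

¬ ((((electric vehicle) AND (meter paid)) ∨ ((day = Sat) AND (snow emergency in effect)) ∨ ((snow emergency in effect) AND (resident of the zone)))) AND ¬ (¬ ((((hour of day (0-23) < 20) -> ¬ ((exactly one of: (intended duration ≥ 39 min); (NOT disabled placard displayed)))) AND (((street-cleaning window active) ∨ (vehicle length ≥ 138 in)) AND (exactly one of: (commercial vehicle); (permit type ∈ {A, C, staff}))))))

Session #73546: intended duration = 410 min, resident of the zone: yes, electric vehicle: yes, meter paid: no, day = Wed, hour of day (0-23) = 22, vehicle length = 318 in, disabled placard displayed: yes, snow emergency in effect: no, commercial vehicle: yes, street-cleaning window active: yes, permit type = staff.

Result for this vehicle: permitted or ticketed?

Ticketed

Atomic conditions:
  electric vehicle: yes → true
  meter paid: no → false
  day = Sat: Wed == Sat is false
  snow emergency in effect: no → false
  resident of the zone: yes → true
  hour of day (0-23) < 20: 22 < 20 is false
  intended duration ≥ 39 min: 410 ≥ 39 is true
  NOT disabled placard displayed: yes → false
  street-cleaning window active: yes → true
  vehicle length ≥ 138 in: 318 ≥ 138 is true
  commercial vehicle: yes → true
  permit type ∈ {A, C, staff}: staff is in the set → true
Combine:
[1.1.1] true AND false = false
[1.1.2] false AND false = false
[1.1.3] false AND true = false
[1.1] false OR false OR false = false
[1] NOT false = true
[2.1.1.1.2.1] exactly-one(true, false) = true
[2.1.1.1.2] NOT true = false
[2.1.1.1] false → false (antecedent false ⇒ implication holds) = true
[2.1.1.2.1] true OR true = true
[2.1.1.2.2] exactly-one(true, true) = false
[2.1.1.2] true AND false = false
[2.1.1] true AND false = false
[2.1] NOT false = true
[2] NOT true = false
[root] true AND false = false
Overall: false → ticketed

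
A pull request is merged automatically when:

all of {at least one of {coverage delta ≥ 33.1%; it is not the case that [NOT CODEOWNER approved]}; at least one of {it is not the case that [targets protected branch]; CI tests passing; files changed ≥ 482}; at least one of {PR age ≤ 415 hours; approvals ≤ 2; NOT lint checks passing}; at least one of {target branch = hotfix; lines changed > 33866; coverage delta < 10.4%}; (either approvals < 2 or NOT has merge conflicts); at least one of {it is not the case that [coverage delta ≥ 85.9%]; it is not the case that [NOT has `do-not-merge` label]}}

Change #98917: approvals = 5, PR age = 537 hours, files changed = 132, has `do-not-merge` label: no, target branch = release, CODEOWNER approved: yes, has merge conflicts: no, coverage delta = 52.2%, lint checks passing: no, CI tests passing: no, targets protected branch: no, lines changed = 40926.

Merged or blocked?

Atomic conditions:
  coverage delta ≥ 33.1%: 52.2 ≥ 33.1 is true
  NOT CODEOWNER approved: yes → false
  targets protected branch: no → false
  CI tests passing: no → false
  files changed ≥ 482: 132 ≥ 482 is false
  PR age ≤ 415 hours: 537 ≤ 415 is false
  approvals ≤ 2: 5 ≤ 2 is false
  NOT lint checks passing: no → true
  target branch = hotfix: release == hotfix is false
  lines changed > 33866: 40926 > 33866 is true
  coverage delta < 10.4%: 52.2 < 10.4 is false
  approvals < 2: 5 < 2 is false
  NOT has merge conflicts: no → true
  coverage delta ≥ 85.9%: 52.2 ≥ 85.9 is false
  NOT has `do-not-merge` label: no → true
Combine:
[1.2] NOT false = true
[1] true OR true = true
[2.1] NOT false = true
[2] true OR false OR false = true
[3] false OR false OR true = true
[4] false OR true OR false = true
[5] false OR true = true
[6.1] NOT false = true
[6.2] NOT true = false
[6] true OR false = true
[root] true AND true AND true AND true AND true AND true = true
Overall: true → merged

Merged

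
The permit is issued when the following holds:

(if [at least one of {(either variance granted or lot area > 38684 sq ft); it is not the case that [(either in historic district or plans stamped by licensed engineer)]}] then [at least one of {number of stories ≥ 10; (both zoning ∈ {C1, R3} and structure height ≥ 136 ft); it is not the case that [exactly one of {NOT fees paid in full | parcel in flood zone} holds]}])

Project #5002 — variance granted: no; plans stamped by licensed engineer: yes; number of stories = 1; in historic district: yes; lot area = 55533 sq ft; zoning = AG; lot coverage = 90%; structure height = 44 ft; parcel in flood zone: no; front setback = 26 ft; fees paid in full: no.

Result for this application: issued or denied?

Denied

Atomic conditions:
  variance granted: no → false
  lot area > 38684 sq ft: 55533 > 38684 is true
  in historic district: yes → true
  plans stamped by licensed engineer: yes → true
  number of stories ≥ 10: 1 ≥ 10 is false
  zoning ∈ {C1, R3}: AG is not in the set → false
  structure height ≥ 136 ft: 44 ≥ 136 is false
  NOT fees paid in full: no → true
  parcel in flood zone: no → false
Combine:
[1.1] false OR true = true
[1.2.1] true OR true = true
[1.2] NOT true = false
[1] true OR false = true
[2.2] false AND false = false
[2.3.1] exactly-one(true, false) = true
[2.3] NOT true = false
[2] false OR false OR false = false
[root] true → false = false
Overall: false → denied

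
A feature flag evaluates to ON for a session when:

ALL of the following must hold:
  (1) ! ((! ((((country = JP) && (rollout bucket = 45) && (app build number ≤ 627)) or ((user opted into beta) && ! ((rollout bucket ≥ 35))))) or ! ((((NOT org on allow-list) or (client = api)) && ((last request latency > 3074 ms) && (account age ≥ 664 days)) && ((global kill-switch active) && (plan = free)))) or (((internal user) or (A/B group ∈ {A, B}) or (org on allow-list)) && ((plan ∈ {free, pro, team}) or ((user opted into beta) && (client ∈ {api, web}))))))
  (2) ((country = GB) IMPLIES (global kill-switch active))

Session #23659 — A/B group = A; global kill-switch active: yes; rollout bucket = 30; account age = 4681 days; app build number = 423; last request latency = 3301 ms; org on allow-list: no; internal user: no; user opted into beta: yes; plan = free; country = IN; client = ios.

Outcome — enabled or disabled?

Atomic conditions:
  country = JP: IN == JP is false
  rollout bucket = 45: 30 == 45 is false
  app build number ≤ 627: 423 ≤ 627 is true
  user opted into beta: yes → true
  rollout bucket ≥ 35: 30 ≥ 35 is false
  NOT org on allow-list: no → true
  client = api: ios == api is false
  last request latency > 3074 ms: 3301 > 3074 is true
  account age ≥ 664 days: 4681 ≥ 664 is true
  global kill-switch active: yes → true
  plan = free: free == free is true
  internal user: no → false
  A/B group ∈ {A, B}: A is in the set → true
  org on allow-list: no → false
  plan ∈ {free, pro, team}: free is in the set → true
  client ∈ {api, web}: ios is not in the set → false
  country = GB: IN == GB is false
Combine:
[1.1.1.1.1] false AND false AND true = false
[1.1.1.1.2.2] NOT false = true
[1.1.1.1.2] true AND true = true
[1.1.1.1] false OR true = true
[1.1.1] NOT true = false
[1.1.2.1.1] true OR false = true
[1.1.2.1.2] true AND true = true
[1.1.2.1.3] true AND true = true
[1.1.2.1] true AND true AND true = true
[1.1.2] NOT true = false
[1.1.3.1] false OR true OR false = true
[1.1.3.2.2] true AND false = false
[1.1.3.2] true OR false = true
[1.1.3] true AND true = true
[1.1] false OR false OR true = true
[1] NOT true = false
[2] false → true (antecedent false ⇒ implication holds) = true
[root] false AND true = false
Overall: false → disabled

Disabled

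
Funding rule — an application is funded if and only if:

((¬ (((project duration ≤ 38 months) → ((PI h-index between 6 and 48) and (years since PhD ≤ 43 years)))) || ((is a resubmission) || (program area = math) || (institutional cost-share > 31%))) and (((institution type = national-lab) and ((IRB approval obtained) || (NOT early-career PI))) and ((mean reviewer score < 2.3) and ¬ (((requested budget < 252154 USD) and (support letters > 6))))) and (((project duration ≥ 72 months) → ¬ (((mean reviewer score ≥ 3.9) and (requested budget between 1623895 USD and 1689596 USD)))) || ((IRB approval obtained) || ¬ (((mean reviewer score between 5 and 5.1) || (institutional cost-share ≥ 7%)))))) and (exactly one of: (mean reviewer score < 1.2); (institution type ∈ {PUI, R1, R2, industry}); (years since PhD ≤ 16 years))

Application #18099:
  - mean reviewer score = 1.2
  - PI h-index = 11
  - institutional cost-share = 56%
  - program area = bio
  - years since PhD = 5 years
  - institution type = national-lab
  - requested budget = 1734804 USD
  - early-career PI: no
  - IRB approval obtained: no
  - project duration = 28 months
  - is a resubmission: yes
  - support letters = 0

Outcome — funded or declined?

Atomic conditions:
  project duration ≤ 38 months: 28 ≤ 38 is true
  PI h-index between 6 and 48: 11 in [6, 48] is true
  years since PhD ≤ 43 years: 5 ≤ 43 is true
  is a resubmission: yes → true
  program area = math: bio == math is false
  institutional cost-share > 31%: 56 > 31 is true
  institution type = national-lab: national-lab == national-lab is true
  IRB approval obtained: no → false
  NOT early-career PI: no → true
  mean reviewer score < 2.3: 1.2 < 2.3 is true
  requested budget < 252154 USD: 1734804 < 252154 is false
  support letters > 6: 0 > 6 is false
  project duration ≥ 72 months: 28 ≥ 72 is false
  mean reviewer score ≥ 3.9: 1.2 ≥ 3.9 is false
  requested budget between 1623895 USD and 1689596 USD: 1734804 in [1623895, 1689596] is false
  mean reviewer score between 5 and 5.1: 1.2 in [5, 5.1] is false
  institutional cost-share ≥ 7%: 56 ≥ 7 is true
  mean reviewer score < 1.2: 1.2 < 1.2 is false
  institution type ∈ {PUI, R1, R2, industry}: national-lab is not in the set → false
  years since PhD ≤ 16 years: 5 ≤ 16 is true
Combine:
[1.1.1.1.2] true AND true = true
[1.1.1.1] true → true = true
[1.1.1] NOT true = false
[1.1.2] true OR false OR true = true
[1.1] false OR true = true
[1.2.1.2] false OR true = true
[1.2.1] true AND true = true
[1.2.2.2.1] false AND false = false
[1.2.2.2] NOT false = true
[1.2.2] true AND true = true
[1.2] true AND true = true
[1.3.1.2.1] false AND false = false
[1.3.1.2] NOT false = true
[1.3.1] false → true (antecedent false ⇒ implication holds) = true
[1.3.2.2.1] false OR true = true
[1.3.2.2] NOT true = false
[1.3.2] false OR false = false
[1.3] true OR false = true
[1] true AND true AND true = true
[2] exactly-one(false, false, true) = true
[root] true AND true = true
Overall: true → funded

Funded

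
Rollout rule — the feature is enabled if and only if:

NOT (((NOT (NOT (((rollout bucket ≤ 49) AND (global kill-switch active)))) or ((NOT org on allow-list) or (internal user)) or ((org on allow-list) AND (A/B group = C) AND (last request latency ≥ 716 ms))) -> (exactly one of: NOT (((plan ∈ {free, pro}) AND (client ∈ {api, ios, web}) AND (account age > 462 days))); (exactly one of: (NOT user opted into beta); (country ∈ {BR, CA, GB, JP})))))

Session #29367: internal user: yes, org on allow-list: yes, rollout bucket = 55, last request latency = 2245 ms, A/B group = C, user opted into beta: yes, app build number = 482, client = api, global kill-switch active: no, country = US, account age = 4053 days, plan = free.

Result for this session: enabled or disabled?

Atomic conditions:
  rollout bucket ≤ 49: 55 ≤ 49 is false
  global kill-switch active: no → false
  NOT org on allow-list: yes → false
  internal user: yes → true
  org on allow-list: yes → true
  A/B group = C: C == C is true
  last request latency ≥ 716 ms: 2245 ≥ 716 is true
  plan ∈ {free, pro}: free is in the set → true
  client ∈ {api, ios, web}: api is in the set → true
  account age > 462 days: 4053 > 462 is true
  NOT user opted into beta: yes → false
  country ∈ {BR, CA, GB, JP}: US is not in the set → false
Combine:
[1.1.1.1.1] false AND false = false
[1.1.1.1] NOT false = true
[1.1.1] NOT true = false
[1.1.2] false OR true = true
[1.1.3] true AND true AND true = true
[1.1] false OR true OR true = true
[1.2.1.1] true AND true AND true = true
[1.2.1] NOT true = false
[1.2.2] exactly-one(false, false) = false
[1.2] exactly-one(false, false) = false
[1] true → false = false
[root] NOT false = true
Overall: true → enabled

Enabled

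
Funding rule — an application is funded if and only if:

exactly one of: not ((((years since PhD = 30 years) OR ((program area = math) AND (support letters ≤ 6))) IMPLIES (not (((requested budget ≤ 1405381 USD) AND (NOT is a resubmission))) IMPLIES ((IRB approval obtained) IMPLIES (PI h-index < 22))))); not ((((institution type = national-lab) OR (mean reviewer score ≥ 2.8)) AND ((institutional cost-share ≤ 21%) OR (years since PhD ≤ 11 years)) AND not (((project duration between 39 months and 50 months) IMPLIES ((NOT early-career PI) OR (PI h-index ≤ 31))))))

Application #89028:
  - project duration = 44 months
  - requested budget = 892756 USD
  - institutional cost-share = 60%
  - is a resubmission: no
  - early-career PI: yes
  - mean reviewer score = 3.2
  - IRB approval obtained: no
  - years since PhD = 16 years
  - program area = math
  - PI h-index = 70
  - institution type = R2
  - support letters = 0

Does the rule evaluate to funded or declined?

Funded

Atomic conditions:
  years since PhD = 30 years: 16 == 30 is false
  program area = math: math == math is true
  support letters ≤ 6: 0 ≤ 6 is true
  requested budget ≤ 1405381 USD: 892756 ≤ 1405381 is true
  NOT is a resubmission: no → true
  IRB approval obtained: no → false
  PI h-index < 22: 70 < 22 is false
  institution type = national-lab: R2 == national-lab is false
  mean reviewer score ≥ 2.8: 3.2 ≥ 2.8 is true
  institutional cost-share ≤ 21%: 60 ≤ 21 is false
  years since PhD ≤ 11 years: 16 ≤ 11 is false
  project duration between 39 months and 50 months: 44 in [39, 50] is true
  NOT early-career PI: yes → false
  PI h-index ≤ 31: 70 ≤ 31 is false
Combine:
[1.1.1.2] true AND true = true
[1.1.1] false OR true = true
[1.1.2.1.1] true AND true = true
[1.1.2.1] NOT true = false
[1.1.2.2] false → false (antecedent false ⇒ implication holds) = true
[1.1.2] false → true (antecedent false ⇒ implication holds) = true
[1.1] true → true = true
[1] NOT true = false
[2.1.1] false OR true = true
[2.1.2] false OR false = false
[2.1.3.1.2] false OR false = false
[2.1.3.1] true → false = false
[2.1.3] NOT false = true
[2.1] true AND false AND true = false
[2] NOT false = true
[root] exactly-one(false, true) = true
Overall: true → funded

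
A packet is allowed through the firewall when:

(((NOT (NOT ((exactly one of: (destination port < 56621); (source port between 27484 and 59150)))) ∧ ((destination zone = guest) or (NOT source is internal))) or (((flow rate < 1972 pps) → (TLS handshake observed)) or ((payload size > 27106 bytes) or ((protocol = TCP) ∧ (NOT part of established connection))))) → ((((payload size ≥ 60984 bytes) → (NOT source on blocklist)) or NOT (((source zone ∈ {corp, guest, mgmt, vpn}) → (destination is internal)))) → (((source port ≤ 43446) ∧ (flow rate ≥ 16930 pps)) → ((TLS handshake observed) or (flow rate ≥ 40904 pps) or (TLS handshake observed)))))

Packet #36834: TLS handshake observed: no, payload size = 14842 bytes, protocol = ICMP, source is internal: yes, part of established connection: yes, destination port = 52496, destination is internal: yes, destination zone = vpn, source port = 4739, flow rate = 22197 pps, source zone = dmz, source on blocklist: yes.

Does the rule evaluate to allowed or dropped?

Dropped

Atomic conditions:
  destination port < 56621: 52496 < 56621 is true
  source port between 27484 and 59150: 4739 in [27484, 59150] is false
  destination zone = guest: vpn == guest is false
  NOT source is internal: yes → false
  flow rate < 1972 pps: 22197 < 1972 is false
  TLS handshake observed: no → false
  payload size > 27106 bytes: 14842 > 27106 is false
  protocol = TCP: ICMP == TCP is false
  NOT part of established connection: yes → false
  payload size ≥ 60984 bytes: 14842 ≥ 60984 is false
  NOT source on blocklist: yes → false
  source zone ∈ {corp, guest, mgmt, vpn}: dmz is not in the set → false
  destination is internal: yes → true
  source port ≤ 43446: 4739 ≤ 43446 is true
  flow rate ≥ 16930 pps: 22197 ≥ 16930 is true
  flow rate ≥ 40904 pps: 22197 ≥ 40904 is false
Combine:
[1.1.1.1.1] exactly-one(true, false) = true
[1.1.1.1] NOT true = false
[1.1.1] NOT false = true
[1.1.2] false OR false = false
[1.1] true AND false = false
[1.2.1] false → false (antecedent false ⇒ implication holds) = true
[1.2.2.2] false AND false = false
[1.2.2] false OR false = false
[1.2] true OR false = true
[1] false OR true = true
[2.1.1] false → false (antecedent false ⇒ implication holds) = true
[2.1.2.1] false → true (antecedent false ⇒ implication holds) = true
[2.1.2] NOT true = false
[2.1] true OR false = true
[2.2.1] true AND true = true
[2.2.2] false OR false OR false = false
[2.2] true → false = false
[2] true → false = false
[root] true → false = false
Overall: false → dropped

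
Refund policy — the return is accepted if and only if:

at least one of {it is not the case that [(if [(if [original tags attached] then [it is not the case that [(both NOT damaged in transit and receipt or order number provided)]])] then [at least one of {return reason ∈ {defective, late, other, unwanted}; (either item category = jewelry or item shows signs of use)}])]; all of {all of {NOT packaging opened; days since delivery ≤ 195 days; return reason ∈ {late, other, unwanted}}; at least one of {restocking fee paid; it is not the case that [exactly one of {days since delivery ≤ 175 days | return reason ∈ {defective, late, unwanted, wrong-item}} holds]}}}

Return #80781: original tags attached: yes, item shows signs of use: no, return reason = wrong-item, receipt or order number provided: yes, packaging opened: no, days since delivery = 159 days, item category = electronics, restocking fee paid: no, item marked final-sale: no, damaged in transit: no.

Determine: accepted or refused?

Atomic conditions:
  original tags attached: yes → true
  NOT damaged in transit: no → true
  receipt or order number provided: yes → true
  return reason ∈ {defective, late, other, unwanted}: wrong-item is not in the set → false
  item category = jewelry: electronics == jewelry is false
  item shows signs of use: no → false
  NOT packaging opened: no → true
  days since delivery ≤ 195 days: 159 ≤ 195 is true
  return reason ∈ {late, other, unwanted}: wrong-item is not in the set → false
  restocking fee paid: no → false
  days since delivery ≤ 175 days: 159 ≤ 175 is true
  return reason ∈ {defective, late, unwanted, wrong-item}: wrong-item is in the set → true
Combine:
[1.1.1.2.1] true AND true = true
[1.1.1.2] NOT true = false
[1.1.1] true → false = false
[1.1.2.2] false OR false = false
[1.1.2] false OR false = false
[1.1] false → false (antecedent false ⇒ implication holds) = true
[1] NOT true = false
[2.1] true AND true AND false = false
[2.2.2.1] exactly-one(true, true) = false
[2.2.2] NOT false = true
[2.2] false OR true = true
[2] false AND true = false
[root] false OR false = false
Overall: false → refused

Refused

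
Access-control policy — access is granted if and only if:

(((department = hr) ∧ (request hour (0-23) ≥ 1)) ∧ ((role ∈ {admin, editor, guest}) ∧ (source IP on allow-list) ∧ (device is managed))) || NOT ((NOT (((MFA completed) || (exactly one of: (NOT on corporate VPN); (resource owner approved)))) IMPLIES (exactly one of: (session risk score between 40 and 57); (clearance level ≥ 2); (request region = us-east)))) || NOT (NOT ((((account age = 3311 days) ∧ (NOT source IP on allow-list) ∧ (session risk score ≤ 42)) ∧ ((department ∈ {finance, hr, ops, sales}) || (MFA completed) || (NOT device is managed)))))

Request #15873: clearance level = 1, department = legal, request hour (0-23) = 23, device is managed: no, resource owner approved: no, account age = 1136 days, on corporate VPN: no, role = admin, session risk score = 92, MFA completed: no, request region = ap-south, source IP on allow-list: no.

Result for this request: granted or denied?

Atomic conditions:
  department = hr: legal == hr is false
  request hour (0-23) ≥ 1: 23 ≥ 1 is true
  role ∈ {admin, editor, guest}: admin is in the set → true
  source IP on allow-list: no → false
  device is managed: no → false
  MFA completed: no → false
  NOT on corporate VPN: no → true
  resource owner approved: no → false
  session risk score between 40 and 57: 92 in [40, 57] is false
  clearance level ≥ 2: 1 ≥ 2 is false
  request region = us-east: ap-south == us-east is false
  account age = 3311 days: 1136 == 3311 is false
  NOT source IP on allow-list: no → true
  session risk score ≤ 42: 92 ≤ 42 is false
  department ∈ {finance, hr, ops, sales}: legal is not in the set → false
  NOT device is managed: no → true
Combine:
[1.1] false AND true = false
[1.2] true AND false AND false = false
[1] false AND false = false
[2.1.1.1.2] exactly-one(true, false) = true
[2.1.1.1] false OR true = true
[2.1.1] NOT true = false
[2.1.2] exactly-one(false, false, false) = false
[2.1] false → false (antecedent false ⇒ implication holds) = true
[2] NOT true = false
[3.1.1.1] false AND true AND false = false
[3.1.1.2] false OR false OR true = true
[3.1.1] false AND true = false
[3.1] NOT false = true
[3] NOT true = false
[root] false OR false OR false = false
Overall: false → denied

Denied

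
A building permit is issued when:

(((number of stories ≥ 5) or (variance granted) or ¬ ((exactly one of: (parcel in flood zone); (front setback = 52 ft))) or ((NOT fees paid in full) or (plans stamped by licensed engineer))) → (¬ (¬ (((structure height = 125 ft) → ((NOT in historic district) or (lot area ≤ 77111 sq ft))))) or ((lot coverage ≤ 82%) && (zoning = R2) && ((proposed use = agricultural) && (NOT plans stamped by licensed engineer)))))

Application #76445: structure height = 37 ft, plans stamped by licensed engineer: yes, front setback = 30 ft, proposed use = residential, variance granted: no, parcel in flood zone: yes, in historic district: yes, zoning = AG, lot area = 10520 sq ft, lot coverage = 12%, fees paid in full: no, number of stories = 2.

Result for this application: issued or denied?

Atomic conditions:
  number of stories ≥ 5: 2 ≥ 5 is false
  variance granted: no → false
  parcel in flood zone: yes → true
  front setback = 52 ft: 30 == 52 is false
  NOT fees paid in full: no → true
  plans stamped by licensed engineer: yes → true
  structure height = 125 ft: 37 == 125 is false
  NOT in historic district: yes → false
  lot area ≤ 77111 sq ft: 10520 ≤ 77111 is true
  lot coverage ≤ 82%: 12 ≤ 82 is true
  zoning = R2: AG == R2 is false
  proposed use = agricultural: residential == agricultural is false
  NOT plans stamped by licensed engineer: yes → false
Combine:
[1.3.1] exactly-one(true, false) = true
[1.3] NOT true = false
[1.4] true OR true = true
[1] false OR false OR false OR true = true
[2.1.1.1.2] false OR true = true
[2.1.1.1] false → true (antecedent false ⇒ implication holds) = true
[2.1.1] NOT true = false
[2.1] NOT false = true
[2.2.3] false AND false = false
[2.2] true AND false AND false = false
[2] true OR false = true
[root] true → true = true
Overall: true → issued

Issued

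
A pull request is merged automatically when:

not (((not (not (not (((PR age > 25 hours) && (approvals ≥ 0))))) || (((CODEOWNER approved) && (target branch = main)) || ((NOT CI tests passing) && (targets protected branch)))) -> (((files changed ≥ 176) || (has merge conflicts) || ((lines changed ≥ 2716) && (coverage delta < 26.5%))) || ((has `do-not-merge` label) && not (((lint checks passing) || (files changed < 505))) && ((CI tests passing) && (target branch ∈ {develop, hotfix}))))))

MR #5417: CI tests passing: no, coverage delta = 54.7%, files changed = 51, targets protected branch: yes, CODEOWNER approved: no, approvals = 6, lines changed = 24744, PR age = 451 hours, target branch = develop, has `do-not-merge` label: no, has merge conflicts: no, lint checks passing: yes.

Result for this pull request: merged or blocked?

Merged

Atomic conditions:
  PR age > 25 hours: 451 > 25 is true
  approvals ≥ 0: 6 ≥ 0 is true
  CODEOWNER approved: no → false
  target branch = main: develop == main is false
  NOT CI tests passing: no → true
  targets protected branch: yes → true
  files changed ≥ 176: 51 ≥ 176 is false
  has merge conflicts: no → false
  lines changed ≥ 2716: 24744 ≥ 2716 is true
  coverage delta < 26.5%: 54.7 < 26.5 is false
  has `do-not-merge` label: no → false
  lint checks passing: yes → true
  files changed < 505: 51 < 505 is true
  CI tests passing: no → false
  target branch ∈ {develop, hotfix}: develop is in the set → true
Combine:
[1.1.1.1.1.1] true AND true = true
[1.1.1.1.1] NOT true = false
[1.1.1.1] NOT false = true
[1.1.1] NOT true = false
[1.1.2.1] false AND false = false
[1.1.2.2] true AND true = true
[1.1.2] false OR true = true
[1.1] false OR true = true
[1.2.1.3] true AND false = false
[1.2.1] false OR false OR false = false
[1.2.2.2.1] true OR true = true
[1.2.2.2] NOT true = false
[1.2.2.3] false AND true = false
[1.2.2] false AND false AND false = false
[1.2] false OR false = false
[1] true → false = false
[root] NOT false = true
Overall: true → merged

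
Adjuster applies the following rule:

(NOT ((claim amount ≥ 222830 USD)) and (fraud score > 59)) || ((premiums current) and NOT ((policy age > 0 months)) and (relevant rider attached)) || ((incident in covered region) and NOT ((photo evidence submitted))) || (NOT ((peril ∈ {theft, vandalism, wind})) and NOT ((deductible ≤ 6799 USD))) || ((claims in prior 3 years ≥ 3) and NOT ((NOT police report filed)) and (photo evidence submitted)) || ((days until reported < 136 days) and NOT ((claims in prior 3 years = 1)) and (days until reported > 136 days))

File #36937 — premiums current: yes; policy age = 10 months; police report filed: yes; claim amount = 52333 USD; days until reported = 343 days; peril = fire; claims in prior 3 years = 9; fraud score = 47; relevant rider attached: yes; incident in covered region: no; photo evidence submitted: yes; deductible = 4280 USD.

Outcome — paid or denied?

Paid

Atomic conditions:
  claim amount ≥ 222830 USD: 52333 ≥ 222830 is false
  fraud score > 59: 47 > 59 is false
  premiums current: yes → true
  policy age > 0 months: 10 > 0 is true
  relevant rider attached: yes → true
  incident in covered region: no → false
  photo evidence submitted: yes → true
  peril ∈ {theft, vandalism, wind}: fire is not in the set → false
  deductible ≤ 6799 USD: 4280 ≤ 6799 is true
  claims in prior 3 years ≥ 3: 9 ≥ 3 is true
  NOT police report filed: yes → false
  days until reported < 136 days: 343 < 136 is false
  claims in prior 3 years = 1: 9 == 1 is false
  days until reported > 136 days: 343 > 136 is true
Combine:
[1.1] NOT false = true
[1] true AND false = false
[2.2] NOT true = false
[2] true AND false AND true = false
[3.2] NOT true = false
[3] false AND false = false
[4.1] NOT false = true
[4.2] NOT true = false
[4] true AND false = false
[5.2] NOT false = true
[5] true AND true AND true = true
[6.2] NOT false = true
[6] false AND true AND true = false
[root] false OR false OR false OR false OR true OR false = true
Overall: true → paid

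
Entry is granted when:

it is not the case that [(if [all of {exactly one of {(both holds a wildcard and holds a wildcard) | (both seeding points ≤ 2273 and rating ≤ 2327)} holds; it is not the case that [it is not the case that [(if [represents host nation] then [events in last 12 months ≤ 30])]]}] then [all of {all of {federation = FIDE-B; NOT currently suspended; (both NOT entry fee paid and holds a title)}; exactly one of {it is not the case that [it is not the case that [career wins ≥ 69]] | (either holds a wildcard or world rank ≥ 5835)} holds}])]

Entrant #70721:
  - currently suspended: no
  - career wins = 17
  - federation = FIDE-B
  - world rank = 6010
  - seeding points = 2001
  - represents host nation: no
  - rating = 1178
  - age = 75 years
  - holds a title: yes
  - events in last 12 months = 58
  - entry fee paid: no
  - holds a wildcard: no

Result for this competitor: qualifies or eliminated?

Atomic conditions:
  holds a wildcard: no → false
  seeding points ≤ 2273: 2001 ≤ 2273 is true
  rating ≤ 2327: 1178 ≤ 2327 is true
  represents host nation: no → false
  events in last 12 months ≤ 30: 58 ≤ 30 is false
  federation = FIDE-B: FIDE-B == FIDE-B is true
  NOT currently suspended: no → true
  NOT entry fee paid: no → true
  holds a title: yes → true
  career wins ≥ 69: 17 ≥ 69 is false
  world rank ≥ 5835: 6010 ≥ 5835 is true
Combine:
[1.1.1.1] false AND false = false
[1.1.1.2] true AND true = true
[1.1.1] exactly-one(false, true) = true
[1.1.2.1.1] false → false (antecedent false ⇒ implication holds) = true
[1.1.2.1] NOT true = false
[1.1.2] NOT false = true
[1.1] true AND true = true
[1.2.1.3] true AND true = true
[1.2.1] true AND true AND true = true
[1.2.2.1.1] NOT false = true
[1.2.2.1] NOT true = false
[1.2.2.2] false OR true = true
[1.2.2] exactly-one(false, true) = true
[1.2] true AND true = true
[1] true → true = true
[root] NOT true = false
Overall: false → eliminated

Eliminated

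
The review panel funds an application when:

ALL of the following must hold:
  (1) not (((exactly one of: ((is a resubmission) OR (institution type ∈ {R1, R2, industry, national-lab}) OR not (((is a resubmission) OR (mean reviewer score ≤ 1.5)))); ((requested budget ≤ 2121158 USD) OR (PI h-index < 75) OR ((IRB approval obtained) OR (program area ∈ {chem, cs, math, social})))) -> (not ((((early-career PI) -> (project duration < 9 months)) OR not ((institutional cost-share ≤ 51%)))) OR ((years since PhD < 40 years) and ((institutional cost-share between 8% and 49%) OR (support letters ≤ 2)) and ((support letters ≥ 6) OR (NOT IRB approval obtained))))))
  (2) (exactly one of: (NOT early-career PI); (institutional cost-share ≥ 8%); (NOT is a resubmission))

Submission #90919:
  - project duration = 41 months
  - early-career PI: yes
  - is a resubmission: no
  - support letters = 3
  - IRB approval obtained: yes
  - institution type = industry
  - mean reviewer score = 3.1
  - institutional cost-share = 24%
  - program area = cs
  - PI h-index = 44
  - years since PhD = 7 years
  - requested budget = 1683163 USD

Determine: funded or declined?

Declined

Atomic conditions:
  is a resubmission: no → false
  institution type ∈ {R1, R2, industry, national-lab}: industry is in the set → true
  mean reviewer score ≤ 1.5: 3.1 ≤ 1.5 is false
  requested budget ≤ 2121158 USD: 1683163 ≤ 2121158 is true
  PI h-index < 75: 44 < 75 is true
  IRB approval obtained: yes → true
  program area ∈ {chem, cs, math, social}: cs is in the set → true
  early-career PI: yes → true
  project duration < 9 months: 41 < 9 is false
  institutional cost-share ≤ 51%: 24 ≤ 51 is true
  years since PhD < 40 years: 7 < 40 is true
  institutional cost-share between 8% and 49%: 24 in [8, 49] is true
  support letters ≤ 2: 3 ≤ 2 is false
  support letters ≥ 6: 3 ≥ 6 is false
  NOT IRB approval obtained: yes → false
  NOT early-career PI: yes → false
  institutional cost-share ≥ 8%: 24 ≥ 8 is true
  NOT is a resubmission: no → true
Combine:
[1.1.1.1.3.1] false OR false = false
[1.1.1.1.3] NOT false = true
[1.1.1.1] false OR true OR true = true
[1.1.1.2.3] true OR true = true
[1.1.1.2] true OR true OR true = true
[1.1.1] exactly-one(true, true) = false
[1.1.2.1.1.1] true → false = false
[1.1.2.1.1.2] NOT true = false
[1.1.2.1.1] false OR false = false
[1.1.2.1] NOT false = true
[1.1.2.2.2] true OR false = true
[1.1.2.2.3] false OR false = false
[1.1.2.2] true AND true AND false = false
[1.1.2] true OR false = true
[1.1] false → true (antecedent false ⇒ implication holds) = true
[1] NOT true = false
[2] exactly-one(false, true, true) = false
[root] false AND false = false
Overall: false → declined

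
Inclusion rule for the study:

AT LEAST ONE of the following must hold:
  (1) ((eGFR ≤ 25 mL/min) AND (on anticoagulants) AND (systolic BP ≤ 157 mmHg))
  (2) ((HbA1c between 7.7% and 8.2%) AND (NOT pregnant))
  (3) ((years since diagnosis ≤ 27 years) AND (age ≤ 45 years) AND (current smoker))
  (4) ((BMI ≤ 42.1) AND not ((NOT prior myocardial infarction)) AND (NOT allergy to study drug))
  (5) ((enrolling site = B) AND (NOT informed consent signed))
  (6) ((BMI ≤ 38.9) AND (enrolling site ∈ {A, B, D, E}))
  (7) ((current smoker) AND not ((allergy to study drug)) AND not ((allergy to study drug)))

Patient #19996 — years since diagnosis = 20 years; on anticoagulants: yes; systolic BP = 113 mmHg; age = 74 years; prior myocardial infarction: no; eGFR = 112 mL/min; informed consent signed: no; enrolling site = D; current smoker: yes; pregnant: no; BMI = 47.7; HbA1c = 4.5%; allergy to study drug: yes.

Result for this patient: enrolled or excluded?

Atomic conditions:
  eGFR ≤ 25 mL/min: 112 ≤ 25 is false
  on anticoagulants: yes → true
  systolic BP ≤ 157 mmHg: 113 ≤ 157 is true
  HbA1c between 7.7% and 8.2%: 4.5 in [7.7, 8.2] is false
  NOT pregnant: no → true
  years since diagnosis ≤ 27 years: 20 ≤ 27 is true
  age ≤ 45 years: 74 ≤ 45 is false
  current smoker: yes → true
  BMI ≤ 42.1: 47.7 ≤ 42.1 is false
  NOT prior myocardial infarction: no → true
  NOT allergy to study drug: yes → false
  enrolling site = B: D == B is false
  NOT informed consent signed: no → true
  BMI ≤ 38.9: 47.7 ≤ 38.9 is false
  enrolling site ∈ {A, B, D, E}: D is in the set → true
  allergy to study drug: yes → true
Combine:
[1] false AND true AND true = false
[2] false AND true = false
[3] true AND false AND true = false
[4.2] NOT true = false
[4] false AND false AND false = false
[5] false AND true = false
[6] false AND true = false
[7.2] NOT true = false
[7.3] NOT true = false
[7] true AND false AND false = false
[root] false OR false OR false OR false OR false OR false OR false = false
Overall: false → excluded

Excluded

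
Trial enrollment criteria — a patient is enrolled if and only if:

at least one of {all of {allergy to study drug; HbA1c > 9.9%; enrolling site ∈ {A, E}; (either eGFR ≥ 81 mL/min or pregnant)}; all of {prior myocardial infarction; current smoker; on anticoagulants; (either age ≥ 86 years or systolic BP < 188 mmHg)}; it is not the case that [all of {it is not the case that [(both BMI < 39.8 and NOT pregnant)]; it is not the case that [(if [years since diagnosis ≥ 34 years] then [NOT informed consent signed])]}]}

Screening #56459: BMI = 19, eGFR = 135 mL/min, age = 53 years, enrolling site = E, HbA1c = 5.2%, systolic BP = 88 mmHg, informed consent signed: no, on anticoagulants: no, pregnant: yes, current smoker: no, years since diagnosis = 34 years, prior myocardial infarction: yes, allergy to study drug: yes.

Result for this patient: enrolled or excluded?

Enrolled

Atomic conditions:
  allergy to study drug: yes → true
  HbA1c > 9.9%: 5.2 > 9.9 is false
  enrolling site ∈ {A, E}: E is in the set → true
  eGFR ≥ 81 mL/min: 135 ≥ 81 is true
  pregnant: yes → true
  prior myocardial infarction: yes → true
  current smoker: no → false
  on anticoagulants: no → false
  age ≥ 86 years: 53 ≥ 86 is false
  systolic BP < 188 mmHg: 88 < 188 is true
  BMI < 39.8: 19 < 39.8 is true
  NOT pregnant: yes → false
  years since diagnosis ≥ 34 years: 34 ≥ 34 is true
  NOT informed consent signed: no → true
Combine:
[1.4] true OR true = true
[1] true AND false AND true AND true = false
[2.4] false OR true = true
[2] true AND false AND false AND true = false
[3.1.1.1] true AND false = false
[3.1.1] NOT false = true
[3.1.2.1] true → true = true
[3.1.2] NOT true = false
[3.1] true AND false = false
[3] NOT false = true
[root] false OR false OR true = true
Overall: true → enrolled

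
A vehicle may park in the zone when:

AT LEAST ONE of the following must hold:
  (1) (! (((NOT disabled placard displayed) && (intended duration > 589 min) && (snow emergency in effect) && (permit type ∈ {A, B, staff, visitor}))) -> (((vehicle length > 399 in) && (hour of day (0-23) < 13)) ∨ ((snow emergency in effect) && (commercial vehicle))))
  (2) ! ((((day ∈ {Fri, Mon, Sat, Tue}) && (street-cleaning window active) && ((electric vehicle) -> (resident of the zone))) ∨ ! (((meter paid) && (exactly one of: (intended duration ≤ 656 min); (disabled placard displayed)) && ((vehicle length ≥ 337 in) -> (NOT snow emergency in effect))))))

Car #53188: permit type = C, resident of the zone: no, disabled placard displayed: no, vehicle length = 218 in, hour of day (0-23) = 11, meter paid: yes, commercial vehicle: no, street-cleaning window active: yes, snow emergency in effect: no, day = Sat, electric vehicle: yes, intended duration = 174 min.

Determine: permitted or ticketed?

Atomic conditions:
  NOT disabled placard displayed: no → true
  intended duration > 589 min: 174 > 589 is false
  snow emergency in effect: no → false
  permit type ∈ {A, B, staff, visitor}: C is not in the set → false
  vehicle length > 399 in: 218 > 399 is false
  hour of day (0-23) < 13: 11 < 13 is true
  commercial vehicle: no → false
  day ∈ {Fri, Mon, Sat, Tue}: Sat is in the set → true
  street-cleaning window active: yes → true
  electric vehicle: yes → true
  resident of the zone: no → false
  meter paid: yes → true
  intended duration ≤ 656 min: 174 ≤ 656 is true
  disabled placard displayed: no → false
  vehicle length ≥ 337 in: 218 ≥ 337 is false
  NOT snow emergency in effect: no → true
Combine:
[1.1.1] true AND false AND false AND false = false
[1.1] NOT false = true
[1.2.1] false AND true = false
[1.2.2] false AND false = false
[1.2] false OR false = false
[1] true → false = false
[2.1.1.3] true → false = false
[2.1.1] true AND true AND false = false
[2.1.2.1.2] exactly-one(true, false) = true
[2.1.2.1.3] false → true (antecedent false ⇒ implication holds) = true
[2.1.2.1] true AND true AND true = true
[2.1.2] NOT true = false
[2.1] false OR false = false
[2] NOT false = true
[root] false OR true = true
Overall: true → permitted

Permitted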